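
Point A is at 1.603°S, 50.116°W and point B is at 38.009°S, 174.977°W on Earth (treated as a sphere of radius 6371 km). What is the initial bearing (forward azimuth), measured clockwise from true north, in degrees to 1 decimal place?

225.8°

With φ₁ = -0.0280, φ₂ = -0.6634, Δλ = -2.1792 rad, the forward-azimuth formula gives
θ = atan2( sin Δλ cos φ₂ , cos φ₁ sin φ₂ − sin φ₁ cos φ₂ cos Δλ ) = atan2(-0.6465, -0.6281) = -134.17°.
Adding 360° brings this into [0°, 360°): 225.8°.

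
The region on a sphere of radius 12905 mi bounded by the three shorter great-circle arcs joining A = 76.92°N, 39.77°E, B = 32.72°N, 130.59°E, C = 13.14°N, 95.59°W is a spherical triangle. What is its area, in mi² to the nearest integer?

183485557 mi²

Side lengths (central angles): a = 2.0313, b = 1.5061, c = 1.0195 rad; semiperimeter s = 2.2785.
By l'Huilier's theorem, tan(E/4) = √[tan(s/2) tan((s−a)/2) tan((s−b)/2) tan((s−c)/2)], giving spherical excess E = 1.1018 rad.
Area = E·R² = 1.1018 × (12905)² ≈ 183485557 mi².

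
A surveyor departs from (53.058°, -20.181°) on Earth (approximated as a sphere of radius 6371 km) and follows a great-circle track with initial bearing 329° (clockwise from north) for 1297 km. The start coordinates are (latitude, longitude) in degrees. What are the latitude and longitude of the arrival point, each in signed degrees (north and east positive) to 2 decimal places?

62.49°, -33.21°

Angular distance δ = d/R = 1297/6371 = 0.20358 rad; initial bearing θ = 5.7421 rad.
sin φ₂ = sin φ₁ cos δ + cos φ₁ sin δ cos θ = (0.7992)(0.9793) + (0.6010)(0.2022)(0.8572) = 0.8869, so φ₂ = 62.49°.
Δλ = atan2(sin θ sin δ cos φ₁, cos δ − sin φ₁ sin φ₂) = atan2(-0.0626, 0.2705) = -13.026°.
λ₂ = -20.181° − 13.026° = -33.21°.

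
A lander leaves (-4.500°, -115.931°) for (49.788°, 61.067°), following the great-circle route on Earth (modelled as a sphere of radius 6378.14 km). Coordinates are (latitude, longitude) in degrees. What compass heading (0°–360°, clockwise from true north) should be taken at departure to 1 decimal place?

With φ₁ = -0.0785, φ₂ = 0.8690, Δλ = 3.0892 rad, the forward-azimuth formula gives
θ = atan2( sin Δλ cos φ₂ , cos φ₁ sin φ₂ − sin φ₁ cos φ₂ cos Δλ ) = atan2(0.0338, 0.7107) = 2.72°.
So the initial bearing is 2.7°.

2.7°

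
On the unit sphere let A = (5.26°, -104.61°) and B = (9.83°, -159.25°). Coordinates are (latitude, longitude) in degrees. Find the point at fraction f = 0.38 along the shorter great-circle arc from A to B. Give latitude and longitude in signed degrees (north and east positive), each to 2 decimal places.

The central angle between A and B is δ = 0.9478 rad.
With f = 0.38, the slerp weights are sin((1−f)δ)/sin δ = 0.6826 and sin(fδ)/sin δ = 0.4340.
Weighted sum of the unit vectors: (0.6826)·(-0.2512,-0.9636,0.0917) + (0.4340)·(-0.9214,-0.3491,0.1707) = (-0.5713, -0.8093, 0.1367).
Converting back: φ = atan2(z, √(x²+y²)) = 7.86°, λ = atan2(y, x) = -125.22°.

7.86°, -125.22°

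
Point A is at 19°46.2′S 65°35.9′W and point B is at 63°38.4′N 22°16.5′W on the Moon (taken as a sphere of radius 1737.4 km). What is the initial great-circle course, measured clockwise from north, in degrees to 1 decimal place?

17.7°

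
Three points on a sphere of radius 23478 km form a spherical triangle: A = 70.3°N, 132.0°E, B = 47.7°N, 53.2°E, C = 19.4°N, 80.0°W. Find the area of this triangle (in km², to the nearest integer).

Side lengths (central angles): a = 1.7608, b = 1.5277, c = 0.7371 rad; semiperimeter s = 2.0128.
By l'Huilier's theorem, tan(E/4) = √[tan(s/2) tan((s−a)/2) tan((s−b)/2) tan((s−c)/2)], giving spherical excess E = 0.7571 rad.
Area = E·R² = 0.7571 × (23478)² ≈ 417314182 km².

417314182 km²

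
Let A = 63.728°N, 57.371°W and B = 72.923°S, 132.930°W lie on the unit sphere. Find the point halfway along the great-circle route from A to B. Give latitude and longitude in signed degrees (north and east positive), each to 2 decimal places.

-5.74°, -86.24°

Central angle δ = 2.5406 rad. Interpolating on the sphere with fraction f = 0.5:
P = [sin((1−f)δ)·A + sin(fδ)·B] / sin δ = 1.6891·A + 1.6891·B in Cartesian coordinates,
giving P = (0.0653, -0.9928, -0.1000), i.e. latitude -5.74°, longitude -86.24°.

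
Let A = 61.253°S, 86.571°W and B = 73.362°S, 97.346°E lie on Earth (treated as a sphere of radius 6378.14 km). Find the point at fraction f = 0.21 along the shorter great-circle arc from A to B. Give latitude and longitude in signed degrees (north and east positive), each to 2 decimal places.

-70.77°, -87.36°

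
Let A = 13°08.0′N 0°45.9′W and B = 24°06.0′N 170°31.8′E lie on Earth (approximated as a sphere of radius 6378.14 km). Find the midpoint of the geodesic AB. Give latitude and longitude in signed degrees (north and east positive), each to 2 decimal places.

Central angle δ = 2.4750 rad. Interpolating on the sphere with fraction f = 0.5:
P = [sin((1−f)δ)·A + sin(fδ)·B] / sin δ = 1.5283·A + 1.5283·B in Cartesian coordinates,
giving P = (0.1121, 0.2097, 0.9713), i.e. latitude 76.25°, longitude 61.86°.

76.25°, 61.86°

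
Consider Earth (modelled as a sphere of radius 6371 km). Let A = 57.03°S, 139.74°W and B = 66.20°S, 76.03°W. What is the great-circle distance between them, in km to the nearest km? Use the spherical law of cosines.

3350 km

In radians: φ₁ = -0.9954, φ₂ = -1.1554, Δλ = 63.710° = 1.1119 rad.
cos c = sin φ₁ sin φ₂ + cos φ₁ cos φ₂ cos Δλ = (-0.8390)(-0.9150) + (0.5442)(0.4035)(0.4429) = 0.86488,
so c = arccos(0.86488) = 0.52589 rad.
Distance = R·c = 6371 × 0.5259 ≈ 3350 km.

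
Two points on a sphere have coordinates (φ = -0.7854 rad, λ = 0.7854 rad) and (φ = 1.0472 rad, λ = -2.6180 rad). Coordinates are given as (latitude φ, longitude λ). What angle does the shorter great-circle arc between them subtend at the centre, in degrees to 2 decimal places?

In radians: φ₁ = -0.7854, φ₂ = 1.0472, Δλ = 165.000° = 2.8798 rad.
cos c = sin φ₁ sin φ₂ + cos φ₁ cos φ₂ cos Δλ = (-0.7071)(0.8660) + (0.7071)(0.5000)(-0.9659) = -0.95388,
so c = arccos(-0.95388) = 2.83670 rad.
So the angular separation is 162.53°.

162.53°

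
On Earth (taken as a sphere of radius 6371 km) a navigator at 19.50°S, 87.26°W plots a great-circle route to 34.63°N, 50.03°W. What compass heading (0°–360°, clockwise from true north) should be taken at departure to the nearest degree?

33°

With φ₁ = -0.3403, φ₂ = 0.6044, Δλ = 0.6498 rad, the forward-azimuth formula gives
θ = atan2( sin Δλ cos φ₂ , cos φ₁ sin φ₂ − sin φ₁ cos φ₂ cos Δλ ) = atan2(0.4978, 0.7544) = 33.42°.
So the initial bearing is 33°.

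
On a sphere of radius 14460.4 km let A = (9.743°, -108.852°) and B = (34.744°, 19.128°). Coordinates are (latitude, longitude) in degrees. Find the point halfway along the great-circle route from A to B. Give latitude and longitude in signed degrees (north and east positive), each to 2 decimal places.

42.52°, -55.39°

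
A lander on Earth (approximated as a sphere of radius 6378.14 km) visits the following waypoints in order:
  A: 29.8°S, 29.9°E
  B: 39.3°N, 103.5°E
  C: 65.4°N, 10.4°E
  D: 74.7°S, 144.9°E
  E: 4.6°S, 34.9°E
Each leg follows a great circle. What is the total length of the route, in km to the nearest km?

45253 km

Leg A→B: central angle 1.6963 rad, distance 10819.3 km.
Leg B→C: central angle 0.9783 rad, distance 6239.4 km.
Leg C→D: central angle 2.8371 rad, distance 18095.5 km.
Leg D→E: central angle 1.5834 rad, distance 10099.1 km.
Total: 10819.3 + 6239.4 + 18095.5 + 10099.1 ≈ 45253 km.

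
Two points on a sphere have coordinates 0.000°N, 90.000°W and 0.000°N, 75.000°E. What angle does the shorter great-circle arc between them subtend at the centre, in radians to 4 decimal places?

2.8798 rad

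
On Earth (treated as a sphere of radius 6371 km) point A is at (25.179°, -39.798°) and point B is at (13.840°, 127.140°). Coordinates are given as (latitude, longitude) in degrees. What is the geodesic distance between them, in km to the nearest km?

15451 km

In radians: φ₁ = 0.4395, φ₂ = 0.2416, Δλ = 166.938° = 2.9136 rad.
cos c = sin φ₁ sin φ₂ + cos φ₁ cos φ₂ cos Δλ = (0.4254)(0.2392) + (0.9050)(0.9710)(-0.9741) = -0.75420,
so c = arccos(-0.75420) = 2.42523 rad.
Distance = R·c = 6371 × 2.4252 ≈ 15451 km.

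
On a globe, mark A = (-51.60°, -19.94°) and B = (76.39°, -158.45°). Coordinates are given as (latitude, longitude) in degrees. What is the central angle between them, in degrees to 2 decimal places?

150.60°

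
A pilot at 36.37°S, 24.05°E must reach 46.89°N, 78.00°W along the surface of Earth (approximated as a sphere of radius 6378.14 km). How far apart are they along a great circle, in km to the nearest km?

13716 km

Let φ₁ = -0.6348 rad, φ₂ = 0.8184 rad, and Δλ = -1.7811 rad.
cos c = sin φ₁ sin φ₂ + cos φ₁ cos φ₂ cos Δλ = (-0.5930)(0.7300) + (0.8052)(0.6834)(-0.2088) = -0.54779,
so c = arccos(-0.54779) = 2.15052 rad.
Distance = R·c = 6378.14 × 2.1505 ≈ 13716 km.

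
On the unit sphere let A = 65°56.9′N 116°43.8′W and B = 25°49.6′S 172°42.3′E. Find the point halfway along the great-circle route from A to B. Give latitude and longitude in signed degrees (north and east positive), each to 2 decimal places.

23.38°, -166.94°

The central angle between A and B is δ = 1.8502 rad.
With f = 0.5, the slerp weights are sin((1−f)δ)/sin δ = 0.8309 and sin(fδ)/sin δ = 0.8309.
Weighted sum of the unit vectors: (0.8309)·(-0.1833,-0.3640,0.9132) + (0.8309)·(-0.8928,0.1143,-0.4357) = (-0.8942, -0.2075, 0.3968).
Converting back: φ = atan2(z, √(x²+y²)) = 23.38°, λ = atan2(y, x) = -166.94°.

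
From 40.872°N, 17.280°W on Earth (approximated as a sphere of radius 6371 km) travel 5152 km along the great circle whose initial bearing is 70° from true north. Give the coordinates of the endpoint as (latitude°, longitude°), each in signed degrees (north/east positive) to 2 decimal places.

39.71°, 44.80°

Angular distance δ = d/R = 5152/6371 = 0.80866 rad; initial bearing θ = 1.2217 rad.
sin φ₂ = sin φ₁ cos δ + cos φ₁ sin δ cos θ = (0.6544)(0.6905) + (0.7562)(0.7234)(0.3420) = 0.6389, so φ₂ = 39.71°.
Δλ = atan2(sin θ sin δ cos φ₁, cos δ − sin φ₁ sin φ₂) = atan2(0.5140, 0.2724) = 62.079°.
λ₂ = -17.280° + 62.079° = 44.80°.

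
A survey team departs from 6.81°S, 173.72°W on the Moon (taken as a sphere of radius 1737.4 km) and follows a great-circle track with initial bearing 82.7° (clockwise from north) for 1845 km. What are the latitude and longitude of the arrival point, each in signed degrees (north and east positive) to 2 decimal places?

3.00°, -113.56°

Angular distance δ = d/R = 1845/1737.4 = 1.06193 rad; initial bearing θ = 1.4434 rad.
sin φ₂ = sin φ₁ cos δ + cos φ₁ sin δ cos θ = (-0.1186)(0.4872) + (0.9929)(0.8733)(0.1271) = 0.0524, so φ₂ = 3.00°.
Δλ = atan2(sin θ sin δ cos φ₁, cos δ − sin φ₁ sin φ₂) = atan2(0.8601, 0.4934) = 60.159°.
λ₂ = -173.720° + 60.159° = -113.56°.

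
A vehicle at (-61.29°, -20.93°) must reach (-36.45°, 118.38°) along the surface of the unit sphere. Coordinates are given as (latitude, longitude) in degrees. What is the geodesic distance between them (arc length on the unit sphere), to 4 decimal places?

Let φ₁ = -1.0697 rad, φ₂ = -0.6362 rad, and Δλ = 2.4314 rad.
cos c = sin φ₁ sin φ₂ + cos φ₁ cos φ₂ cos Δλ = (-0.8771)(-0.5941) + (0.4804)(0.8044)(-0.7582) = 0.22809,
so c = arccos(0.22809) = 1.34068 rad.
On the unit sphere the arc length equals the central angle: 1.3407.

1.3407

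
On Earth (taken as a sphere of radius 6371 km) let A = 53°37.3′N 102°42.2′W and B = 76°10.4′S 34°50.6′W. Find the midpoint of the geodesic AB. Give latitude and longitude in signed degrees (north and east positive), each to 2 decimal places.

Central angle δ = 2.3867 rad. Interpolating on the sphere with fraction f = 0.5:
P = [sin((1−f)δ)·A + sin(fδ)·B] / sin δ = 1.3567·A + 1.3567·B in Cartesian coordinates,
giving P = (0.0892, -0.9703, -0.2251), i.e. latitude -13.01°, longitude -84.75°.

-13.01°, -84.75°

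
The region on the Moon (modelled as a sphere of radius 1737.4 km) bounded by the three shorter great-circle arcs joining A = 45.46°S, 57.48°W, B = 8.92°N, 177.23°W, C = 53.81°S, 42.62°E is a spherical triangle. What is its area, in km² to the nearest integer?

Side lengths (central angles): a = 2.1809, b = 1.0442, c = 2.0424 rad; semiperimeter s = 2.6338.
By l'Huilier's theorem, tan(E/4) = √[tan(s/2) tan((s−a)/2) tan((s−b)/2) tan((s−c)/2)], giving spherical excess E = 1.9335 rad.
Area = E·R² = 1.9335 × (1737.4)² ≈ 5836366 km².

5836366 km²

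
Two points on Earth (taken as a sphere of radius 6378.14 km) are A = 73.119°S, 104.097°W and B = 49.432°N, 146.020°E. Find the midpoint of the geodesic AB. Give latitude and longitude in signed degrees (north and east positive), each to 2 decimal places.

The central angle between A and B is δ = 2.4835 rad.
With f = 0.5, the slerp weights are sin((1−f)δ)/sin δ = 1.5472 and sin(fδ)/sin δ = 1.5472.
Weighted sum of the unit vectors: (1.5472)·(-0.0707,-0.2816,-0.9569) + (1.5472)·(-0.5393,0.3635,0.7596) = (-0.9438, 0.1266, -0.3052).
Converting back: φ = atan2(z, √(x²+y²)) = -17.77°, λ = atan2(y, x) = 172.36°.

-17.77°, 172.36°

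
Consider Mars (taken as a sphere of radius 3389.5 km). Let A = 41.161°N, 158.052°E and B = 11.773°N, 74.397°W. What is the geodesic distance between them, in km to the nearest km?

6410 km

With latitudes φ₁ = 41.161°, φ₂ = 11.773° and longitude difference Δλ = 127.551°:
cos c = sin φ₁ sin φ₂ + cos φ₁ cos φ₂ cos Δλ = (0.6582)(0.2040) + (0.7529)(0.9790)(-0.6095) = -0.31490,
so c = arccos(-0.31490) = 1.89115 rad.
Distance = R·c = 3389.5 × 1.8911 ≈ 6410 km.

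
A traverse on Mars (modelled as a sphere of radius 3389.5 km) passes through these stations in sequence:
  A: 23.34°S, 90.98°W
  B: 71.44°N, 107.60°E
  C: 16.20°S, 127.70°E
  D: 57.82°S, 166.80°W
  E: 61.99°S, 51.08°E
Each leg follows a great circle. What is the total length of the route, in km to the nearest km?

Leg A→B: central angle 2.2818 rad, distance 7734.2 km.
Leg B→C: central angle 1.5482 rad, distance 5247.7 km.
Leg C→D: central angle 1.1060 rad, distance 3748.9 km.
Leg D→E: central angle 0.9886 rad, distance 3351.0 km.
Total: 7734.2 + 5247.7 + 3748.9 + 3351.0 ≈ 20082 km.

20082 km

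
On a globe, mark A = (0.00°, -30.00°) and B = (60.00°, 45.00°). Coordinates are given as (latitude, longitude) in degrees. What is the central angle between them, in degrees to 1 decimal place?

82.6°

Let φ₁ = 0.0000 rad, φ₂ = 1.0472 rad, and Δλ = 1.3090 rad.
cos c = sin φ₁ sin φ₂ + cos φ₁ cos φ₂ cos Δλ = (0.0000)(0.8660) + (1.0000)(0.5000)(0.2588) = 0.12941,
so c = arccos(0.12941) = 1.44102 rad.
So the angular separation is 82.6°.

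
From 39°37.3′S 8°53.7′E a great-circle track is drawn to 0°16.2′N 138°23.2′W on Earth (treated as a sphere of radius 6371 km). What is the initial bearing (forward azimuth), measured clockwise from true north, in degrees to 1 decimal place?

225.4°

Δλ = -147.282° = -2.5706 rad.
y = sin Δλ · cos φ₂ = (-0.5405)(1.0000) = -0.5405
x = cos φ₁ sin φ₂ − sin φ₁ cos φ₂ cos Δλ = (0.7703)(0.0047) − (-0.6377)(1.0000)(-0.8413) = -0.5329
θ = atan2(y, x) = -134.59°; adding 360° gives 225.4°.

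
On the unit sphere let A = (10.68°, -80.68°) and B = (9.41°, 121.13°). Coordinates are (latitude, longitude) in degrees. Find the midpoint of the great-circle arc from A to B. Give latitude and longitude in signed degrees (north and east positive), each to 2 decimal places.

43.12°, -160.36°

The central angle between A and B is δ = 2.6255 rad.
With f = 0.5, the slerp weights are sin((1−f)δ)/sin δ = 1.9594 and sin(fδ)/sin δ = 1.9594.
Weighted sum of the unit vectors: (1.9594)·(0.1591,-0.9697,0.1853) + (1.9594)·(-0.5100,0.8445,0.1635) = (-0.6875, -0.2454, 0.6835).
Converting back: φ = atan2(z, √(x²+y²)) = 43.12°, λ = atan2(y, x) = -160.36°.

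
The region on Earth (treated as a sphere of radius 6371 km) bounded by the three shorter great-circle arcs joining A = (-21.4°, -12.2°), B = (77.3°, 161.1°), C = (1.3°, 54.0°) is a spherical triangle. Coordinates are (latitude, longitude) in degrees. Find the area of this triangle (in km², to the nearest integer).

63117812 km²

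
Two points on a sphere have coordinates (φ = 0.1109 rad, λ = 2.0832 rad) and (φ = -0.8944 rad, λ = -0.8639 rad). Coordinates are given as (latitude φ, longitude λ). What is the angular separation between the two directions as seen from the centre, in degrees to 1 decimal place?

134.2°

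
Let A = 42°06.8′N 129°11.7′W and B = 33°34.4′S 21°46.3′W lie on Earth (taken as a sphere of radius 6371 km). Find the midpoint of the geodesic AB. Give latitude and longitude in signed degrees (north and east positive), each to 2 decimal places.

7.17°, -70.97°

The central angle between A and B is δ = 2.1603 rad.
With f = 0.5, the slerp weights are sin((1−f)δ)/sin δ = 1.0611 and sin(fδ)/sin δ = 1.0611.
Weighted sum of the unit vectors: (1.0611)·(-0.4688,-0.5749,0.6706) + (1.0611)·(0.7737,-0.3090,-0.5530) = (0.3236, -0.9379, 0.1248).
Converting back: φ = atan2(z, √(x²+y²)) = 7.17°, λ = atan2(y, x) = -70.97°.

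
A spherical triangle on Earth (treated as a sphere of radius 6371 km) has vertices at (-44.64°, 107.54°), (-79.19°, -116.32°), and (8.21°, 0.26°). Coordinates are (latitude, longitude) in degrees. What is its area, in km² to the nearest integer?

50656425 km²

Side lengths (central angles): a = 1.7960, b = 1.8855, c = 0.9348 rad; semiperimeter s = 2.3082.
By l'Huilier's theorem, tan(E/4) = √[tan(s/2) tan((s−a)/2) tan((s−b)/2) tan((s−c)/2)], giving spherical excess E = 1.2480 rad.
Area = E·R² = 1.2480 × (6371)² ≈ 50656425 km².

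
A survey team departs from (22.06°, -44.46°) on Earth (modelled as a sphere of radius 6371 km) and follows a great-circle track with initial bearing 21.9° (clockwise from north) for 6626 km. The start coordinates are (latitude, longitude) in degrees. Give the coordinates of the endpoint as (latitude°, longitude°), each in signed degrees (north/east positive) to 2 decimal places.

68.70°, 17.88°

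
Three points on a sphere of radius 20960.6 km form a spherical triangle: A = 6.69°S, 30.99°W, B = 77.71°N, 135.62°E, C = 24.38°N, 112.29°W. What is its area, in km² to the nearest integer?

589600869 km²

Side lengths (central angles): a = 1.2341, b = 1.4819, c = 1.8960 rad; semiperimeter s = 2.3060.
By l'Huilier's theorem, tan(E/4) = √[tan(s/2) tan((s−a)/2) tan((s−b)/2) tan((s−c)/2)], giving spherical excess E = 1.3420 rad.
Area = E·R² = 1.3420 × (20960.6)² ≈ 589600869 km².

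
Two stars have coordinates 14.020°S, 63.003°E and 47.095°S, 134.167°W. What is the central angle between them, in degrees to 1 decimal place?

Let φ₁ = -0.2447 rad, φ₂ = -0.8220 rad, and Δλ = 2.8419 rad.
Haversine: a = sin²(Δφ/2) + cos φ₁ cos φ₂ sin²(Δλ/2) = 0.0810 + (0.9702)(0.6808)(0.9777) = 0.72681.
Central angle c = 2·arcsin(√a) = 2.04162 rad.
So the angular separation is 117.0°.

117.0°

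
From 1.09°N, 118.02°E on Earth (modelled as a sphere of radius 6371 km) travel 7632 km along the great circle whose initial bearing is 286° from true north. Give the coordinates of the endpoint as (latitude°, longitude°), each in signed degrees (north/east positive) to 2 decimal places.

Angular distance δ = d/R = 7632/6371 = 1.19793 rad; initial bearing θ = 4.9916 rad.
sin φ₂ = sin φ₁ cos δ + cos φ₁ sin δ cos θ = (0.0190)(0.3643) + (0.9998)(0.9313)(0.2756) = 0.2636, so φ₂ = 15.28°.
Δλ = atan2(sin θ sin δ cos φ₁, cos δ − sin φ₁ sin φ₂) = atan2(-0.8950, 0.3593) = -68.129°.
λ₂ = 118.020° − 68.129° = 49.89°.

15.28°, 49.89°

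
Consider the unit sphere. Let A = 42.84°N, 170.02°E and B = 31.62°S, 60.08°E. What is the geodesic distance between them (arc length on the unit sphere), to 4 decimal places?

2.1766

With latitudes φ₁ = 42.840°, φ₂ = -31.620° and longitude difference Δλ = -109.940°:
cos c = sin φ₁ sin φ₂ + cos φ₁ cos φ₂ cos Δλ = (0.6800)(-0.5243) + (0.7333)(0.8515)(-0.3410) = -0.56943,
so c = arccos(-0.56943) = 2.17661 rad.
On the unit sphere the arc length equals the central angle: 2.1766.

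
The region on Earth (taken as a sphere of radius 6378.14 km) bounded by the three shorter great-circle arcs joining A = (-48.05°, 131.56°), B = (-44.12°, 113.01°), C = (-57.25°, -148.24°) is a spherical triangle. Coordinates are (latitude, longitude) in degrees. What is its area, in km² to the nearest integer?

2323397 km²

Side lengths (central angles): a = 1.0164, b = 0.8134, c = 0.2341 rad; semiperimeter s = 1.0320.
By l'Huilier's theorem, tan(E/4) = √[tan(s/2) tan((s−a)/2) tan((s−b)/2) tan((s−c)/2)], giving spherical excess E = 0.0571 rad.
Area = E·R² = 0.0571 × (6378.14)² ≈ 2323397 km².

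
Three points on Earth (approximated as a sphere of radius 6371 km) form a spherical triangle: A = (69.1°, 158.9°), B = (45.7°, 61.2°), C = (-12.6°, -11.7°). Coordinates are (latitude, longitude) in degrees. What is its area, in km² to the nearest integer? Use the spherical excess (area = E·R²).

Side lengths (central angles): a = 1.5265, b = 2.1499, c = 0.8825 rad; semiperimeter s = 2.2794.
By l'Huilier's theorem, tan(E/4) = √[tan(s/2) tan((s−a)/2) tan((s−b)/2) tan((s−c)/2)], giving spherical excess E = 0.8524 rad.
Area = E·R² = 0.8524 × (6371)² ≈ 34596759 km².

34596759 km²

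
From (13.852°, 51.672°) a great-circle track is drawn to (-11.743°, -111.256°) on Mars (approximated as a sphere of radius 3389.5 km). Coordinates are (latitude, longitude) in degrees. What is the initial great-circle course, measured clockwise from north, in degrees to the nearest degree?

275°

Δλ = -162.928° = -2.8436 rad.
y = sin Δλ · cos φ₂ = (-0.2936)(0.9791) = -0.2874
x = cos φ₁ sin φ₂ − sin φ₁ cos φ₂ cos Δλ = (0.9709)(-0.2035) − (0.2394)(0.9791)(-0.9559) = 0.0265
θ = atan2(y, x) = -84.74°; adding 360° gives 275°.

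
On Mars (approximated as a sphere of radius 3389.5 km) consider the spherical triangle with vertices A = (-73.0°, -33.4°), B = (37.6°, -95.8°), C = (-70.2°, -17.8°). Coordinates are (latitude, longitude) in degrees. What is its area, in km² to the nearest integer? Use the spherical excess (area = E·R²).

Side lengths (central angles): a = 2.1156, b = 0.0984, c = 2.0671 rad; semiperimeter s = 2.1406.
By l'Huilier's theorem, tan(E/4) = √[tan(s/2) tan((s−a)/2) tan((s−b)/2) tan((s−c)/2)], giving spherical excess E = 0.1479 rad.
Area = E·R² = 0.1479 × (3389.5)² ≈ 1699369 km².

1699369 km²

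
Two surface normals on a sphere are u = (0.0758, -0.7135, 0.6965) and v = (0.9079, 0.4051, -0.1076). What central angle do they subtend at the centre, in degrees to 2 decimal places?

107.17°

u·v = -0.2952; |u| = 1.0000, |v| = 1.0000.
cos θ = (u·v)/(|u||v|) = -0.2952, so θ = 107.17°.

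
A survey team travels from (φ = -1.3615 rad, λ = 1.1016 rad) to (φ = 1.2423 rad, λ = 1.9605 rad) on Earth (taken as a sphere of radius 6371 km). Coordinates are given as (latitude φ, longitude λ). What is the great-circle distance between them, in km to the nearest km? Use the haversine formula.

With latitudes φ₁ = -78.008°, φ₂ = 71.179° and longitude difference Δλ = 49.211°:
Haversine: a = sin²(Δφ/2) + cos φ₁ cos φ₂ sin²(Δλ/2) = 0.9294 + (0.2078)(0.3226)(0.1734) = 0.94104.
Central angle c = 2·arcsin(√a) = 2.65106 rad.
Distance = R·c = 6371 × 2.6511 ≈ 16890 km.

16890 km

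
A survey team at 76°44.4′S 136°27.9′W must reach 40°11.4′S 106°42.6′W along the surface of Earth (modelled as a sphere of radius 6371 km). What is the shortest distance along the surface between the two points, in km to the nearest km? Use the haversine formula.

Let φ₁ = -1.3394 rad, φ₂ = -0.7014 rad, and Δλ = 0.5193 rad.
Haversine: a = sin²(Δφ/2) + cos φ₁ cos φ₂ sin²(Δλ/2) = 0.0983 + (0.2294)(0.7639)(0.0659) = 0.10988.
Central angle c = 2·arcsin(√a) = 0.67575 rad.
Distance = R·c = 6371 × 0.6758 ≈ 4305 km.

4305 km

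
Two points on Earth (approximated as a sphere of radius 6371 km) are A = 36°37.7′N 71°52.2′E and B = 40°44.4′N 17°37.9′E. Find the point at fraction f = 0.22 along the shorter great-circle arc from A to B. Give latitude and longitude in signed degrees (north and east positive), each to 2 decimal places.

Central angle δ = 0.7307 rad. Interpolating on the sphere with fraction f = 0.22:
P = [sin((1−f)δ)·A + sin(fδ)·B] / sin δ = 0.8085·A + 0.2398·B in Cartesian coordinates,
giving P = (0.3751, 0.6717, 0.6389), i.e. latitude 39.71°, longitude 60.82°.

39.71°, 60.82°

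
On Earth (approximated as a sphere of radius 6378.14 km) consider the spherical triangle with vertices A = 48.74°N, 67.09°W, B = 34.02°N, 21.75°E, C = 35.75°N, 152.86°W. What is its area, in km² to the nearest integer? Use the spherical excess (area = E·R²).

Side lengths (central angles): a = 1.9207, b = 1.0717, c = 1.1245 rad; semiperimeter s = 2.0584.
By l'Huilier's theorem, tan(E/4) = √[tan(s/2) tan((s−a)/2) tan((s−b)/2) tan((s−c)/2)], giving spherical excess E = 0.6980 rad.
Area = E·R² = 0.6980 × (6378.14)² ≈ 28395514 km².

28395514 km²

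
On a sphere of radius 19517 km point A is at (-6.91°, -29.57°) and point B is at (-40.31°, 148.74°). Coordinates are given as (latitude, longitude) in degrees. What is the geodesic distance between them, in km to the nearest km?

45221 km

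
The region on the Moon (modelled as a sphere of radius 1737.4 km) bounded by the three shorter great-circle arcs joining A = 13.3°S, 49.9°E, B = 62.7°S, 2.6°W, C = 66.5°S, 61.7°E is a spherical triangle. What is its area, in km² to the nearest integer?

Side lengths (central angles): a = 0.4641, b = 0.9387, c = 1.0745 rad; semiperimeter s = 1.2387.
By l'Huilier's theorem, tan(E/4) = √[tan(s/2) tan((s−a)/2) tan((s−b)/2) tan((s−c)/2)], giving spherical excess E = 0.2402 rad.
Area = E·R² = 0.2402 × (1737.4)² ≈ 725034 km².

725034 km²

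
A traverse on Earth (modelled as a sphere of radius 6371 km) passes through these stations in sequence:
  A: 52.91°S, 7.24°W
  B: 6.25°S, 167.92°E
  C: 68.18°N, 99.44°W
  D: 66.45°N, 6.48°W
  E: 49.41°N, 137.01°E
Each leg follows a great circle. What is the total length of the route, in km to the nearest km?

34562 km

Leg A→B: central angle 2.1066 rad, distance 13420.9 km.
Leg B→C: central angle 1.6892 rad, distance 10761.6 km.
Leg C→D: central angle 0.5673 rad, distance 3614.1 km.
Leg D→E: central angle 1.0619 rad, distance 6765.5 km.
Total: 13420.9 + 10761.6 + 3614.1 + 6765.5 ≈ 34562 km.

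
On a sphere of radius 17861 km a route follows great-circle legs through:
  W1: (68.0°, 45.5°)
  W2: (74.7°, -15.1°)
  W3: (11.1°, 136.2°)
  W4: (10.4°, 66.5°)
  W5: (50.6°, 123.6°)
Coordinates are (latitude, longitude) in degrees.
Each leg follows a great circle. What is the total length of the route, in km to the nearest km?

75300 km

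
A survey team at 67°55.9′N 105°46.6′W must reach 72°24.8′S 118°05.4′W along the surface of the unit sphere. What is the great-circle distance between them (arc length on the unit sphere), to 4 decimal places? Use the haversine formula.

2.4536

With latitudes φ₁ = 67.932°, φ₂ = -72.413° and longitude difference Δλ = -12.313°:
Haversine: a = sin²(Δφ/2) + cos φ₁ cos φ₂ sin²(Δλ/2) = 0.8850 + (0.3757)(0.3021)(0.0115) = 0.88626.
Central angle c = 2·arcsin(√a) = 2.45358 rad.
On the unit sphere the arc length equals the central angle: 2.4536.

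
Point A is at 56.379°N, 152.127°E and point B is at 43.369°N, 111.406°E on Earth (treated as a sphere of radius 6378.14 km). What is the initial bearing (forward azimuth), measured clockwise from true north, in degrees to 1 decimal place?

260.6°

Δλ = -40.721° = -0.7107 rad.
y = sin Δλ · cos φ₂ = (-0.6524)(0.7269) = -0.4742
x = cos φ₁ sin φ₂ − sin φ₁ cos φ₂ cos Δλ = (0.5537)(0.6867) − (0.8327)(0.7269)(0.7579) = -0.0786
θ = atan2(y, x) = -99.41°; adding 360° gives 260.6°.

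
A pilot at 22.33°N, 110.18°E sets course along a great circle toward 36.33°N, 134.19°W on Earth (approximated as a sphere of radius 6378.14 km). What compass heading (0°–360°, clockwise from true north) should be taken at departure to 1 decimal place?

Δλ = 115.630° = 2.0181 rad.
y = sin Δλ · cos φ₂ = (0.9016)(0.8056) = 0.7264
x = cos φ₁ sin φ₂ − sin φ₁ cos φ₂ cos Δλ = (0.9250)(0.5924) − (0.3799)(0.8056)(-0.4326) = 0.6804
θ = atan2(y, x) = 46.87°, so the bearing is 46.9°.

46.9°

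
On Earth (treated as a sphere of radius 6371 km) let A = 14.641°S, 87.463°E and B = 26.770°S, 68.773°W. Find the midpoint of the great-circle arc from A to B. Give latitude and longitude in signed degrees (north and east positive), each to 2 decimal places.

Central angle δ = 2.3141 rad. Interpolating on the sphere with fraction f = 0.5:
P = [sin((1−f)δ)·A + sin(fδ)·B] / sin δ = 1.2437·A + 1.2437·B in Cartesian coordinates,
giving P = (0.4553, 0.1671, -0.8745), i.e. latitude -60.99°, longitude 20.15°.

-60.99°, 20.15°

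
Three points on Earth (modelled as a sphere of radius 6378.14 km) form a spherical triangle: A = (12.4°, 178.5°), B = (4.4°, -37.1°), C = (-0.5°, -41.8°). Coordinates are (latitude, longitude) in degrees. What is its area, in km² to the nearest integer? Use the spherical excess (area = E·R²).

Side lengths (central angles): a = 0.1185, b = 2.4139, c = 2.4580 rad; semiperimeter s = 2.4952.
By l'Huilier's theorem, tan(E/4) = √[tan(s/2) tan((s−a)/2) tan((s−b)/2) tan((s−c)/2)], giving spherical excess E = 0.2991 rad.
Area = E·R² = 0.2991 × (6378.14)² ≈ 12165962 km².

12165962 km²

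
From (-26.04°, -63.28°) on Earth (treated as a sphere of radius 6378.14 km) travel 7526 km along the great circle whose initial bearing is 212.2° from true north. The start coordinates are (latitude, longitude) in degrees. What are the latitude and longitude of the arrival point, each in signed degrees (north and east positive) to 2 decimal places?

Angular distance δ = d/R = 7526/6378.14 = 1.17997 rad; initial bearing θ = 3.7036 rad.
sin φ₂ = sin φ₁ cos δ + cos φ₁ sin δ cos θ = (-0.4390)(0.3810) + (0.8985)(0.9246)(-0.8462) = -0.8702, so φ₂ = -60.48°.
Δλ = atan2(sin θ sin δ cos φ₁, cos δ − sin φ₁ sin φ₂) = atan2(-0.4427, -0.0011) = -90.138°.
λ₂ = -63.280° − 90.138° = -153.42°.

-60.48°, -153.42°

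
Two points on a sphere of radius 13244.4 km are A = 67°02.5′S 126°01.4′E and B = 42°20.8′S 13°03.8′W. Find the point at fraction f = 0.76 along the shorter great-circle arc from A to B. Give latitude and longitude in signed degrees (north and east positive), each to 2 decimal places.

-57.39°, -4.91°

The central angle between A and B is δ = 1.1567 rad.
With f = 0.76, the slerp weights are sin((1−f)δ)/sin δ = 0.2994 and sin(fδ)/sin δ = 0.8413.
Weighted sum of the unit vectors: (0.2994)·(-0.2294,0.3155,-0.9208) + (0.8413)·(0.7200,-0.1671,-0.6736) = (0.5370, -0.0461, -0.8423).
Converting back: φ = atan2(z, √(x²+y²)) = -57.39°, λ = atan2(y, x) = -4.91°.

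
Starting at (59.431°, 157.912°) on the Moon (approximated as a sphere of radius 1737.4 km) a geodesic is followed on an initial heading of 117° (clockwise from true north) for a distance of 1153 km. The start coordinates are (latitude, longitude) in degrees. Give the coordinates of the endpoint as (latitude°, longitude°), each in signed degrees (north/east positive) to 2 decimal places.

Angular distance δ = d/R = 1153/1737.4 = 0.66364 rad; initial bearing θ = 2.0420 rad.
sin φ₂ = sin φ₁ cos δ + cos φ₁ sin δ cos θ = (0.8610)(0.7878) + (0.5086)(0.6160)(-0.4540) = 0.5360, so φ₂ = 32.42°.
Δλ = atan2(sin θ sin δ cos φ₁, cos δ − sin φ₁ sin φ₂) = atan2(0.2791, 0.3262) = 40.553°.
λ₂ = 157.912° + 40.553° = 198.46° → -161.54° after wrapping to (−180°, 180°].

32.42°, -161.54°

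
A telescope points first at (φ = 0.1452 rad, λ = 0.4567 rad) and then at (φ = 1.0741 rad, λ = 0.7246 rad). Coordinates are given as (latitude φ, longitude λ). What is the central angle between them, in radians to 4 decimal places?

Let φ₁ = 0.1452 rad, φ₂ = 1.0741 rad, and Δλ = 0.2679 rad.
Haversine: a = sin²(Δφ/2) + cos φ₁ cos φ₂ sin²(Δλ/2) = 0.2006 + (0.9895)(0.4765)(0.0178) = 0.20905.
Central angle c = 2·arcsin(√a) = 0.94974 rad.
So the angular separation is 0.9497 rad.

0.9497 rad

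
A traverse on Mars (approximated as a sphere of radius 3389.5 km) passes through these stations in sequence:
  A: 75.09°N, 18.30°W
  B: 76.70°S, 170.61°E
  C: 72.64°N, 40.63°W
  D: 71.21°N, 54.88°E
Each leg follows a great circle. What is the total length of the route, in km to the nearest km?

22174 km

Leg A→B: central angle 3.0945 rad, distance 10488.8 km.
Leg B→C: central angle 2.9836 rad, distance 10112.8 km.
Leg C→D: central angle 0.4638 rad, distance 1572.1 km.
Total: 10488.8 + 10112.8 + 1572.1 ≈ 22174 km.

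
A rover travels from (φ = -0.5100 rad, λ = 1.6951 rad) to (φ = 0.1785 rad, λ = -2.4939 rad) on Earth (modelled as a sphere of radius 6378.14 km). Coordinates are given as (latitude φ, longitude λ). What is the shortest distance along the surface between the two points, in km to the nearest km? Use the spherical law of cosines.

In radians: φ₁ = -0.5100, φ₂ = 0.1785, Δλ = 119.988° = 2.0942 rad.
cos c = sin φ₁ sin φ₂ + cos φ₁ cos φ₂ cos Δλ = (-0.4882)(0.1776) + (0.8727)(0.9841)(-0.4998) = -0.51596,
so c = arccos(-0.51596) = 2.11292 rad.
Distance = R·c = 6378.14 × 2.1129 ≈ 13477 km.

13477 km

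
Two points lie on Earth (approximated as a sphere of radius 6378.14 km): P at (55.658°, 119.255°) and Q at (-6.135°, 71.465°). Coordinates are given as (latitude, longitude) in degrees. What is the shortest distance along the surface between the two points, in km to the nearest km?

In radians: φ₁ = 0.9714, φ₂ = -0.1071, Δλ = -47.790° = -0.8341 rad.
Haversine: a = sin²(Δφ/2) + cos φ₁ cos φ₂ sin²(Δλ/2) = 0.2637 + (0.5641)(0.9943)(0.1641) = 0.35570.
Central angle c = 2·arcsin(√a) = 1.27803 rad.
Distance = R·c = 6378.14 × 1.2780 ≈ 8151 km.

8151 km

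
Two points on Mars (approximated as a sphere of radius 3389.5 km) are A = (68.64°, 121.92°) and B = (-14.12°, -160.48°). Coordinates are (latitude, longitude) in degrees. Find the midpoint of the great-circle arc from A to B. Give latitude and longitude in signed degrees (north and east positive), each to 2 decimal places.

Central angle δ = 1.7227 rad. Interpolating on the sphere with fraction f = 0.5:
P = [sin((1−f)δ)·A + sin(fδ)·B] / sin δ = 0.7676·A + 0.7676·B in Cartesian coordinates,
giving P = (-0.8494, -0.0114, 0.5276), i.e. latitude 31.84°, longitude -179.23°.

31.84°, -179.23°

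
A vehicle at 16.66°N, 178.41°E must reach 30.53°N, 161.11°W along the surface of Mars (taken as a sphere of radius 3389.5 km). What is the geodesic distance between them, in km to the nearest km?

Let φ₁ = 0.2908 rad, φ₂ = 0.5328 rad, and Δλ = 0.3574 rad.
Haversine: a = sin²(Δφ/2) + cos φ₁ cos φ₂ sin²(Δλ/2) = 0.0146 + (0.9580)(0.8614)(0.0316) = 0.04066.
Central angle c = 2·arcsin(√a) = 0.40606 rad.
Distance = R·c = 3389.5 × 0.4061 ≈ 1376 km.

1376 km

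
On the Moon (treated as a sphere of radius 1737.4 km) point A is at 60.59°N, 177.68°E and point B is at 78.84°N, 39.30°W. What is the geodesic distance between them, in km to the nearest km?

Let φ₁ = 1.0575 rad, φ₂ = 1.3760 rad, and Δλ = 2.4962 rad.
Haversine: a = sin²(Δφ/2) + cos φ₁ cos φ₂ sin²(Δλ/2) = 0.0252 + (0.4911)(0.1935)(0.8994) = 0.11063.
Central angle c = 2·arcsin(√a) = 0.67816 rad.
Distance = R·c = 1737.4 × 0.6782 ≈ 1178 km.

1178 km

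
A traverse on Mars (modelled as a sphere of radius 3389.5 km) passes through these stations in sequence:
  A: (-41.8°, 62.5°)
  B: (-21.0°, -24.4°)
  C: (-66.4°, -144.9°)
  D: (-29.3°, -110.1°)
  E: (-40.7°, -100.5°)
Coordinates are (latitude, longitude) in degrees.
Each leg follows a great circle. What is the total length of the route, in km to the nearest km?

12570 km

Leg A→B: central angle 1.2906 rad, distance 4374.6 km.
Leg B→C: central angle 1.4316 rad, distance 4852.6 km.
Leg C→D: central angle 0.7449 rad, distance 2524.9 km.
Leg D→E: central angle 0.2414 rad, distance 818.1 km.
Total: 4374.6 + 4852.6 + 2524.9 + 818.1 ≈ 12570 km.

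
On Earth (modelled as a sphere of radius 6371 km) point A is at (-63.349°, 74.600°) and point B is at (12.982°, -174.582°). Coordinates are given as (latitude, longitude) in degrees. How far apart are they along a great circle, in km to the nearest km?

In radians: φ₁ = -1.1056, φ₂ = 0.2266, Δλ = 110.818° = 1.9341 rad.
cos c = sin φ₁ sin φ₂ + cos φ₁ cos φ₂ cos Δλ = (-0.8938)(0.2246) + (0.4486)(0.9744)(-0.3554) = -0.35612,
so c = arccos(-0.35612) = 1.93491 rad.
Distance = R·c = 6371 × 1.9349 ≈ 12327 km.

12327 km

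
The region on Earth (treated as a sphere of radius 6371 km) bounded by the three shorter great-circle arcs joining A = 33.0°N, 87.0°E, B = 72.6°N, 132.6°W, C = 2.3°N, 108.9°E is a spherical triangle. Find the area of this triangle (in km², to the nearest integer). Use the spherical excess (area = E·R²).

17200361 km²

Side lengths (central angles): a = 1.6753, b = 0.6445, c = 1.2382 rad; semiperimeter s = 1.7790.
By l'Huilier's theorem, tan(E/4) = √[tan(s/2) tan((s−a)/2) tan((s−b)/2) tan((s−c)/2)], giving spherical excess E = 0.4238 rad.
Area = E·R² = 0.4238 × (6371)² ≈ 17200361 km².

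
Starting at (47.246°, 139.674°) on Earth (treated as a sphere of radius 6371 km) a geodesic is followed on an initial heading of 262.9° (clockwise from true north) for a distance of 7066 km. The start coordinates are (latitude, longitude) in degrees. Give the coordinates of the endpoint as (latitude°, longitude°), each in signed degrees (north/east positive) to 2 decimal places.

Angular distance δ = d/R = 7066/6371 = 1.10909 rad; initial bearing θ = 4.5885 rad.
sin φ₂ = sin φ₁ cos δ + cos φ₁ sin δ cos θ = (0.7343)(0.4455) + (0.6789)(0.8953)(-0.1236) = 0.2520, so φ₂ = 14.59°.
Δλ = atan2(sin θ sin δ cos φ₁, cos δ − sin φ₁ sin φ₂) = atan2(-0.6031, 0.2605) = -66.643°.
λ₂ = 139.674° − 66.643° = 73.03°.

14.59°, 73.03°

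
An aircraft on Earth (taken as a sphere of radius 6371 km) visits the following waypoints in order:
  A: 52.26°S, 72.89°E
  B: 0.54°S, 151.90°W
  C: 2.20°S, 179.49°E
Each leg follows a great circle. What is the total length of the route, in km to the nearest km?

Leg A→B: central angle 2.0119 rad, distance 12817.7 km.
Leg B→C: central angle 0.5000 rad, distance 3185.6 km.
Total: 12817.7 + 3185.6 ≈ 16003 km.

16003 km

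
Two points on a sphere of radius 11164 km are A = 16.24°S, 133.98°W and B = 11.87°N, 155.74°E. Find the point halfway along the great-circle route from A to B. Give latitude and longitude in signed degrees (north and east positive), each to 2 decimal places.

The central angle between A and B is δ = 1.3083 rad.
With f = 0.5, the slerp weights are sin((1−f)δ)/sin δ = 0.6301 and sin(fδ)/sin δ = 0.6301.
Weighted sum of the unit vectors: (0.6301)·(-0.6667,-0.6909,-0.2797) + (0.6301)·(-0.8922,0.4021,0.2057) = (-0.9822, -0.1819, -0.0466).
Converting back: φ = atan2(z, √(x²+y²)) = -2.67°, λ = atan2(y, x) = -169.51°.

-2.67°, -169.51°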